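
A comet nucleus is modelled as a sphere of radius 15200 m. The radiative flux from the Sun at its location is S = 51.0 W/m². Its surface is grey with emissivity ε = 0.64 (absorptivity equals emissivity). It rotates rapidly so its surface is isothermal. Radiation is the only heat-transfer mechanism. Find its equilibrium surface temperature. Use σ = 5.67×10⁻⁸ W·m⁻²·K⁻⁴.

T ≈ 122 K

At equilibrium, absorbed power = emitted power.
Absorbing cross-section = πr² = 7.258×10⁸ m²; emitting surface = 4πr² = 2.903×10⁹ m² (ratio 4).
εS·A_cross = εσ·A_surf·T⁴  ⇒  T⁴ = S/(4σ)   (ε cancels).
T⁴ = 51.0/(4·5.67×10⁻⁸) = 2.249×10⁸ K⁴.
T = (2.249×10⁸)^(1/4).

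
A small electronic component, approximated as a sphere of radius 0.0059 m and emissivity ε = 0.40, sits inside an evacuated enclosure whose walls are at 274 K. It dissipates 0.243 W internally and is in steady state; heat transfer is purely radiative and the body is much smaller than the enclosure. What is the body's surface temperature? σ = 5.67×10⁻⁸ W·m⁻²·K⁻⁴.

T ≈ 417 K

For a small grey body in a large enclosure, net radiated power = εσA(T⁴ − T_w⁴).
Steady state: P = εσA(T⁴ − T_w⁴) with A = 4πr² = 4.374×10⁻⁴ m².
T⁴ = P/(εσA) + T_w⁴ = 0.243/(0.40·5.67×10⁻⁸·4.374×10⁻⁴) + (274)⁴
    = 2.449×10¹⁰ + 5.636×10⁹ = 3.013×10¹⁰ K⁴.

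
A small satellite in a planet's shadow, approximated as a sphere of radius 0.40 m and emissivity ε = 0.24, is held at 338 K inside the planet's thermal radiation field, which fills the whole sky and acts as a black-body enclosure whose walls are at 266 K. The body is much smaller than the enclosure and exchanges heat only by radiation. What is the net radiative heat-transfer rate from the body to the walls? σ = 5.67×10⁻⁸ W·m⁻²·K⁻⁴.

For a small grey body in a large enclosure: P_net = εσA(T_body⁴ − T_wall⁴).
A = 4πr² = 2.011 m²; T_body⁴ − T_wall⁴ = 1.305×10¹⁰ − 5.006×10⁹ = 8.045×10⁹ K⁴.
|P_net| = 0.24·5.67×10⁻⁸·2.011·8.045×10⁹.

P_net ≈ 220 W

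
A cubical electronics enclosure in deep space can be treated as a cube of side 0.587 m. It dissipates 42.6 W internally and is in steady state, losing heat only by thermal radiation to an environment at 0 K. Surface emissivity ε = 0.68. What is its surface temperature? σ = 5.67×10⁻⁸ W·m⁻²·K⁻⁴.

T ≈ 152 K

Steady state: internal power = radiated power, P = εσA T⁴.
Radiating area A = 6L² = 2.067 m².
T⁴ = P/(εσA) = 42.6/(0.68·5.67×10⁻⁸·2.067) = 5.344×10⁸ K⁴.
T = (5.344×10⁸)^(1/4).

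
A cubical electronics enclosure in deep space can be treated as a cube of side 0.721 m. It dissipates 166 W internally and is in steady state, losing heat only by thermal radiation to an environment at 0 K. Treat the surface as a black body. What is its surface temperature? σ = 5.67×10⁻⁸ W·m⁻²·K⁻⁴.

Steady state: internal power = radiated power, P = εσA T⁴.
Radiating area A = 6L² = 3.119 m².
T⁴ = P/(εσA) = 166/(1.0·5.67×10⁻⁸·3.119) = 9.386×10⁸ K⁴.
T = (9.386×10⁸)^(1/4).

T ≈ 175 K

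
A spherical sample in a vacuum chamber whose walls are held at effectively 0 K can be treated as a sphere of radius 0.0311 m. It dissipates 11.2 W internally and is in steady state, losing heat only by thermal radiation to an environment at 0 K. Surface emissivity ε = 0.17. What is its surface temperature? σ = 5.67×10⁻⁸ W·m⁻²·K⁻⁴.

T ≈ 556 K

Steady state: internal power = radiated power, P = εσA T⁴.
Radiating area A = 4πr² = 0.01215 m².
T⁴ = P/(εσA) = 11.2/(0.17·5.67×10⁻⁸·0.01215) = 9.560×10¹⁰ K⁴.
T = (9.560×10¹⁰)^(1/4).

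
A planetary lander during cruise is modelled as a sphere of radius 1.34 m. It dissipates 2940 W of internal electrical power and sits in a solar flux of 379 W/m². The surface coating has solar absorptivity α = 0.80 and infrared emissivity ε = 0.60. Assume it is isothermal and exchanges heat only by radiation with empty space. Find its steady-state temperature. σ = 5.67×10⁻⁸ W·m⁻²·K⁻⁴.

T ≈ 279 K

At steady state, absorbed solar power + internal power = radiated power.
Absorbed: α·S·A_cross = 0.80·379·5.641 = 1710 W (cross-section πr²).
Total input = 1710 + 2940 = 4650 W.
Radiated: εσ·A_surf·T⁴ with A_surf = 4πr² = 22.56 m².
T⁴ = 4650/(0.60·5.67×10⁻⁸·22.56) = 6.058×10⁹ K⁴.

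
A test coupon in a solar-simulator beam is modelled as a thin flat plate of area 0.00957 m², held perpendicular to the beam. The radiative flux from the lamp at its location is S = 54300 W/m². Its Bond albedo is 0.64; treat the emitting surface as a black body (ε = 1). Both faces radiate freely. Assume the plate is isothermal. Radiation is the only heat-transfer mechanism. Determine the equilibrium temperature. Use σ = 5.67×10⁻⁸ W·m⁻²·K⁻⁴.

T ≈ 644 K

At equilibrium, absorbed power = emitted power.
Absorbing cross-section = A = 0.009570 m²; emitting surface = 2A = 0.01914 m² (ratio 2).
(1−a)S·A_cross = εσ·A_surf·T⁴  ⇒  T⁴ = (1−a)S/(2σ).
T⁴ = 0.360·54300/(2·5.67×10⁻⁸) = 1.724×10¹¹ K⁴.
T = (1.724×10¹¹)^(1/4).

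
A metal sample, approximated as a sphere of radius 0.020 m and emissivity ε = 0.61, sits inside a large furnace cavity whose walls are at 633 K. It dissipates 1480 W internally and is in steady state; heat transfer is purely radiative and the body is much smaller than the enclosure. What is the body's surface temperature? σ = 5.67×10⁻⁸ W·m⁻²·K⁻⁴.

T ≈ 1720 K

For a small grey body in a large enclosure, net radiated power = εσA(T⁴ − T_w⁴).
Steady state: P = εσA(T⁴ − T_w⁴) with A = 4πr² = 0.005027 m².
T⁴ = P/(εσA) + T_w⁴ = 1480/(0.61·5.67×10⁻⁸·0.005027) + (633)⁴
    = 8.513×10¹² + 1.606×10¹¹ = 8.673×10¹² K⁴.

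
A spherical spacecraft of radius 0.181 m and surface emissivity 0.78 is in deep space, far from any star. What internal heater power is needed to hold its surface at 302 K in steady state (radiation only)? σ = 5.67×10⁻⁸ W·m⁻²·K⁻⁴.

P ≈ 151 W

P = εσ·4πr²·T⁴.
4πr² = 0.4117 m²; T⁴ = 8.318×10⁹ K⁴.
P = 0.78·5.67×10⁻⁸·0.4117·8.318×10⁹.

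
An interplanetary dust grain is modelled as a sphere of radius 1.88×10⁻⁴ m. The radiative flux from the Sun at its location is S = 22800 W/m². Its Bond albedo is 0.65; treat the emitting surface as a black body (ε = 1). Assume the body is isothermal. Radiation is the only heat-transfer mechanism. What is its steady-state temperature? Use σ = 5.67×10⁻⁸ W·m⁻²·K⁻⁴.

T ≈ 433 K

At equilibrium, absorbed power = emitted power.
Absorbing cross-section = πr² = 1.110×10⁻⁷ m²; emitting surface = 4πr² = 4.441×10⁻⁷ m² (ratio 4).
(1−a)S·A_cross = εσ·A_surf·T⁴  ⇒  T⁴ = (1−a)S/(4σ).
T⁴ = 0.350·22800/(4·5.67×10⁻⁸) = 3.519×10¹⁰ K⁴.
T = (3.519×10¹⁰)^(1/4).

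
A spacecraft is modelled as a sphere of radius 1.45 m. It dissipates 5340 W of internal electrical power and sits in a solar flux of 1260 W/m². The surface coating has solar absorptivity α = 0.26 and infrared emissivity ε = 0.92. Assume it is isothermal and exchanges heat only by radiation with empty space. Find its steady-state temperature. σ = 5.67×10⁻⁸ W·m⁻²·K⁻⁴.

T ≈ 272 K

At steady state, absorbed solar power + internal power = radiated power.
Absorbed: α·S·A_cross = 0.26·1260·6.605 = 2164 W (cross-section πr²).
Total input = 2164 + 5340 = 7504 W.
Radiated: εσ·A_surf·T⁴ with A_surf = 4πr² = 26.42 m².
T⁴ = 7504/(0.92·5.67×10⁻⁸·26.42) = 5.445×10⁹ K⁴.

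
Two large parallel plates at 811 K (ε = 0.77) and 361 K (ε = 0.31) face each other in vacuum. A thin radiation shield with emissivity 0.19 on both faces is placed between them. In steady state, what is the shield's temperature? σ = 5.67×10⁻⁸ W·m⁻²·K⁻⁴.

In steady state the net flux on the hot side equals that on the cold side.
σ(T₁⁴−T_s⁴)/D₁ = σ(T_s⁴−T₂⁴)/D₂, with D₁ = 1/ε₁+1/ε_s−1 = 5.562, D₂ = 1/ε_s+1/ε₂−1 = 7.489.
Solve for T_s⁴: T_s⁴ = (D₂·T₁⁴ + D₁·T₂⁴)/(D₁+D₂) = 2.555×10¹¹ K⁴.

T_s ≈ 711 K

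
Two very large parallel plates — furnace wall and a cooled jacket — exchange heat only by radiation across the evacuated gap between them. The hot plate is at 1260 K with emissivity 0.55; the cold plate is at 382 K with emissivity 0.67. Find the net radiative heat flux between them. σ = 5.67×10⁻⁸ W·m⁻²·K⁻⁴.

For two infinite grey parallel plates, q = σ(T₁⁴ − T₂⁴)/(1/ε₁ + 1/ε₂ − 1).
T₁⁴ − T₂⁴ = 2.520×10¹² − 2.129×10¹⁰ = 2.499×10¹² K⁴.
1/ε₁ + 1/ε₂ − 1 = 1.818 + 1.493 − 1 = 2.311.
q = 5.67×10⁻⁸ × 2.499×10¹² / 2.311.

q ≈ 61300 W/m²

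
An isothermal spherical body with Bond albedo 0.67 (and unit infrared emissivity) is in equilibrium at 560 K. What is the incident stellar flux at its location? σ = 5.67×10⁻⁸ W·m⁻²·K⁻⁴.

(1−a)S·πr² = σ·4πr²·T⁴ ⇒ S = 4σT⁴/(1−a).
S = 4·5.67×10⁻⁸·9.834×10¹⁰/0.330.

S ≈ 67600 W/m²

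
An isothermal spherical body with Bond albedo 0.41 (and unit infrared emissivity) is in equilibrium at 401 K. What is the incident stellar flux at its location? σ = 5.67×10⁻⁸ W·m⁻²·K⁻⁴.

(1−a)S·πr² = σ·4πr²·T⁴ ⇒ S = 4σT⁴/(1−a).
S = 4·5.67×10⁻⁸·2.586×10¹⁰/0.590.

S ≈ 9940 W/m²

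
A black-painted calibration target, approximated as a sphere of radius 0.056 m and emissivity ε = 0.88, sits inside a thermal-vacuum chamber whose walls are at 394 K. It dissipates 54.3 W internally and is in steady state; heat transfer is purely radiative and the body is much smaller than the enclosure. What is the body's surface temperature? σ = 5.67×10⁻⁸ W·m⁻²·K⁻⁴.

T ≈ 477 K

For a small grey body in a large enclosure, net radiated power = εσA(T⁴ − T_w⁴).
Steady state: P = εσA(T⁴ − T_w⁴) with A = 4πr² = 0.03941 m².
T⁴ = P/(εσA) + T_w⁴ = 54.3/(0.88·5.67×10⁻⁸·0.03941) + (394)⁴
    = 2.762×10¹⁰ + 2.410×10¹⁰ = 5.171×10¹⁰ K⁴.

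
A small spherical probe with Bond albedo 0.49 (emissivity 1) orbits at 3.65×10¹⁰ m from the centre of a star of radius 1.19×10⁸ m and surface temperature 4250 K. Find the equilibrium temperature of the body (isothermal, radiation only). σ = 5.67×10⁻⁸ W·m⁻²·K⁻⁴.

T ≈ 145 K

The star's surface emits σT_*⁴; at distance d the flux is S = σT_*⁴(R_*/d)².
S = 5.67×10⁻⁸·(4250)⁴·(1.19×10⁸/3.65×10¹⁰)² = 196.6 W/m².
For an isothermal sphere T⁴ = (1−a)S/(4σ) = 4.422×10⁸ K⁴.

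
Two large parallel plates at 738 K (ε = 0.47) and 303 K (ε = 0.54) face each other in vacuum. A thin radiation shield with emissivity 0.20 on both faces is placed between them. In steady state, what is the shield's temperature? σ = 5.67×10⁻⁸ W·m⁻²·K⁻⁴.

In steady state the net flux on the hot side equals that on the cold side.
σ(T₁⁴−T_s⁴)/D₁ = σ(T_s⁴−T₂⁴)/D₂, with D₁ = 1/ε₁+1/ε_s−1 = 6.128, D₂ = 1/ε_s+1/ε₂−1 = 5.852.
Solve for T_s⁴: T_s⁴ = (D₂·T₁⁴ + D₁·T₂⁴)/(D₁+D₂) = 1.492×10¹¹ K⁴.

T_s ≈ 622 K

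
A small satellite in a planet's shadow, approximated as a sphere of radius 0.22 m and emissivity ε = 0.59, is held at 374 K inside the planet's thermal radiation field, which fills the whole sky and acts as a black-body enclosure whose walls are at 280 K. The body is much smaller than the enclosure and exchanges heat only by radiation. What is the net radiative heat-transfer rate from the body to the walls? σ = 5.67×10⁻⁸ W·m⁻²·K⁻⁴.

For a small grey body in a large enclosure: P_net = εσA(T_body⁴ − T_wall⁴).
A = 4πr² = 0.6082 m²; T_body⁴ − T_wall⁴ = 1.957×10¹⁰ − 6.147×10⁹ = 1.342×10¹⁰ K⁴.
|P_net| = 0.59·5.67×10⁻⁸·0.6082·1.342×10¹⁰.

P_net ≈ 273 W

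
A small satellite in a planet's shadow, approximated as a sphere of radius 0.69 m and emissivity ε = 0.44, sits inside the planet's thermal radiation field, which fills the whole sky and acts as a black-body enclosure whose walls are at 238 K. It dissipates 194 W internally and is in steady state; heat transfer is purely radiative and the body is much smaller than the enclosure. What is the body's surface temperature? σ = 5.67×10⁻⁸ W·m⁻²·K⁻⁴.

For a small grey body in a large enclosure, net radiated power = εσA(T⁴ − T_w⁴).
Steady state: P = εσA(T⁴ − T_w⁴) with A = 4πr² = 5.983 m².
T⁴ = P/(εσA) + T_w⁴ = 194/(0.44·5.67×10⁻⁸·5.983) + (238)⁴
    = 1.300×10⁹ + 3.209×10⁹ = 4.508×10⁹ K⁴.

T ≈ 259 K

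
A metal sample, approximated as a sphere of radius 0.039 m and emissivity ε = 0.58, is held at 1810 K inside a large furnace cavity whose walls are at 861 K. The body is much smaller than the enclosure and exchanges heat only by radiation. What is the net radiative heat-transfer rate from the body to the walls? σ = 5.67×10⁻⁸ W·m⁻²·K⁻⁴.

For a small grey body in a large enclosure: P_net = εσA(T_body⁴ − T_wall⁴).
A = 4πr² = 0.01911 m²; T_body⁴ − T_wall⁴ = 1.073×10¹³ − 5.496×10¹¹ = 1.018×10¹³ K⁴.
|P_net| = 0.58·5.67×10⁻⁸·0.01911·1.018×10¹³.

P_net ≈ 6400 W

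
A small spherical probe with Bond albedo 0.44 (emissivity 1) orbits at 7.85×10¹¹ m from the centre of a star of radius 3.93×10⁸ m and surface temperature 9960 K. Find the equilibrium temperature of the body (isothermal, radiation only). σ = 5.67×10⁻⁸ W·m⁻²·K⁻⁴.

T ≈ 136 K

The star's surface emits σT_*⁴; at distance d the flux is S = σT_*⁴(R_*/d)².
S = 5.67×10⁻⁸·(9960)⁴·(3.93×10⁸/7.85×10¹¹)² = 139.9 W/m².
For an isothermal sphere T⁴ = (1−a)S/(4σ) = 3.453×10⁸ K⁴.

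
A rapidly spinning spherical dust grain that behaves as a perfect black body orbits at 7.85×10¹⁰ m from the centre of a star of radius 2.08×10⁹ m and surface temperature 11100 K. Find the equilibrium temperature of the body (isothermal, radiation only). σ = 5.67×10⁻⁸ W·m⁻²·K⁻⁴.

The star's surface emits σT_*⁴; at distance d the flux is S = σT_*⁴(R_*/d)².
S = 5.67×10⁻⁸·(11100)⁴·(2.08×10⁹/7.85×10¹⁰)² = 6.043×10⁵ W/m².
For an isothermal sphere T⁴ = (1−a)S/(4σ) = 2.665×10¹² K⁴.

T ≈ 1280 K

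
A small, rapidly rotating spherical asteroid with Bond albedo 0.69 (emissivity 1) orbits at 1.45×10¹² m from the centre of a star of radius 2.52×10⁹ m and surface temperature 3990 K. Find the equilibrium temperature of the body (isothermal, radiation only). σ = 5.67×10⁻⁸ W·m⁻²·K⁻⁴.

T ≈ 87.8 K

The star's surface emits σT_*⁴; at distance d the flux is S = σT_*⁴(R_*/d)².
S = 5.67×10⁻⁸·(3990)⁴·(2.52×10⁹/1.45×10¹²)² = 43.40 W/m².
For an isothermal sphere T⁴ = (1−a)S/(4σ) = 5.933×10⁷ K⁴.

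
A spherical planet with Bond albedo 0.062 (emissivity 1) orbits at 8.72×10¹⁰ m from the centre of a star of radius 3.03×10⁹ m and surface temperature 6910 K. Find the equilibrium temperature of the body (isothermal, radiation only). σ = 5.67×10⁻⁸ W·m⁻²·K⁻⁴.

T ≈ 896 K

The star's surface emits σT_*⁴; at distance d the flux is S = σT_*⁴(R_*/d)².
S = 5.67×10⁻⁸·(6910)⁴·(3.03×10⁹/8.72×10¹⁰)² = 1.561×10⁵ W/m².
For an isothermal sphere T⁴ = (1−a)S/(4σ) = 6.455×10¹¹ K⁴.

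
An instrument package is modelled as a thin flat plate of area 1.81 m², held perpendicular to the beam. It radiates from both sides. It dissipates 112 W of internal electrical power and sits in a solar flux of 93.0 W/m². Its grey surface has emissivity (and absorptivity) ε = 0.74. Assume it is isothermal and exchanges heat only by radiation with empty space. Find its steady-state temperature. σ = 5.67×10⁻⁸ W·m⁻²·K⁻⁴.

At steady state, absorbed solar power + internal power = radiated power.
Absorbed: α·S·A_cross = 0.74·93.0·1.810 = 124.6 W (cross-section A).
Total input = 124.6 + 112 = 236.6 W.
Radiated: εσ·A_surf·T⁴ with A_surf = 2A = 3.620 m².
T⁴ = 236.6/(0.74·5.67×10⁻⁸·3.620) = 1.557×10⁹ K⁴.

T ≈ 199 K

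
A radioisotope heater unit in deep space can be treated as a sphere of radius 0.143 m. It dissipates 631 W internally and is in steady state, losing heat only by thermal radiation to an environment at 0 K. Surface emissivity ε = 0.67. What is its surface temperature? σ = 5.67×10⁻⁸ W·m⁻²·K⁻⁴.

Steady state: internal power = radiated power, P = εσA T⁴.
Radiating area A = 4πr² = 0.2570 m².
T⁴ = P/(εσA) = 631/(0.67·5.67×10⁻⁸·0.2570) = 6.464×10¹⁰ K⁴.
T = (6.464×10¹⁰)^(1/4).

T ≈ 504 K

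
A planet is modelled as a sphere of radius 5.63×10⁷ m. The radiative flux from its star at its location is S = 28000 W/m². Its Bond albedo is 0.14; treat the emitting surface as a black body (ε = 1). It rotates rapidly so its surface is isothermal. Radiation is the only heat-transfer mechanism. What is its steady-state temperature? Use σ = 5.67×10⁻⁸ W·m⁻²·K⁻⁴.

At equilibrium, absorbed power = emitted power.
Absorbing cross-section = πr² = 9.958×10¹⁵ m²; emitting surface = 4πr² = 3.983×10¹⁶ m² (ratio 4).
(1−a)S·A_cross = εσ·A_surf·T⁴  ⇒  T⁴ = (1−a)S/(4σ).
T⁴ = 0.860·28000/(4·5.67×10⁻⁸) = 1.062×10¹¹ K⁴.
T = (1.062×10¹¹)^(1/4).

T ≈ 571 K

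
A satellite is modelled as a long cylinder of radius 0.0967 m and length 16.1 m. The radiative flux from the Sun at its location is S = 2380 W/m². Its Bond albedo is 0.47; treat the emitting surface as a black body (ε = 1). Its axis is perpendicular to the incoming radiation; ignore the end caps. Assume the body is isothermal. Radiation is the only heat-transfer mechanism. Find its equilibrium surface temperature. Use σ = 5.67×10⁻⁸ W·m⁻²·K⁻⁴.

At equilibrium, absorbed power = emitted power.
Absorbing cross-section = 2rL = 3.114 m²; emitting surface = 2πrL = 9.782 m² (ratio π).
(1−a)S·A_cross = εσ·A_surf·T⁴  ⇒  T⁴ = (1−a)S/(πσ).
T⁴ = 0.530·2380/(π·5.67×10⁻⁸) = 7.081×10⁹ K⁴.
T = (7.081×10⁹)^(1/4).

T ≈ 290 K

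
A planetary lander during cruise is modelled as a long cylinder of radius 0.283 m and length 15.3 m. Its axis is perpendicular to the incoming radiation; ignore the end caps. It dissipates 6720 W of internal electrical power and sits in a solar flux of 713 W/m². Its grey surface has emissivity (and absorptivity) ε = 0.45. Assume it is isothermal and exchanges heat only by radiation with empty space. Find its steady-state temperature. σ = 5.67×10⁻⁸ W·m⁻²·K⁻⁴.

At steady state, absorbed solar power + internal power = radiated power.
Absorbed: α·S·A_cross = 0.45·713·8.660 = 2778 W (cross-section 2rL).
Total input = 2778 + 6720 = 9498 W.
Radiated: εσ·A_surf·T⁴ with A_surf = 2πrL = 27.21 m².
T⁴ = 9498/(0.45·5.67×10⁻⁸·27.21) = 1.368×10¹⁰ K⁴.

T ≈ 342 K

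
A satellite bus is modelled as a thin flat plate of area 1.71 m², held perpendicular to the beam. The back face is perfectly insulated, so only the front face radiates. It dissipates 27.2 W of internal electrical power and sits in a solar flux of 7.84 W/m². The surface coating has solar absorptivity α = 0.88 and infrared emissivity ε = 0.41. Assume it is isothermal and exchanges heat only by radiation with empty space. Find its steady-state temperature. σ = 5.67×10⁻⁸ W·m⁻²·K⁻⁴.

T ≈ 177 K

At steady state, absorbed solar power + internal power = radiated power.
Absorbed: α·S·A_cross = 0.88·7.84·1.710 = 11.80 W (cross-section A).
Total input = 11.80 + 27.2 = 39.00 W.
Radiated: εσ·A_surf·T⁴ with A_surf = A = 1.710 m².
T⁴ = 39.00/(0.41·5.67×10⁻⁸·1.710) = 9.810×10⁸ K⁴.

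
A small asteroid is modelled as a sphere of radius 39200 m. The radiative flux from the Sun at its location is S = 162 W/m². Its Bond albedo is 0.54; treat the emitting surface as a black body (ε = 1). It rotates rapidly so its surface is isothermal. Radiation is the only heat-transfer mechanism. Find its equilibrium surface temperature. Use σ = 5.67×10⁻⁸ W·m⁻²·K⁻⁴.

At equilibrium, absorbed power = emitted power.
Absorbing cross-section = πr² = 4.827×10⁹ m²; emitting surface = 4πr² = 1.931×10¹⁰ m² (ratio 4).
(1−a)S·A_cross = εσ·A_surf·T⁴  ⇒  T⁴ = (1−a)S/(4σ).
T⁴ = 0.460·162/(4·5.67×10⁻⁸) = 3.286×10⁸ K⁴.
T = (3.286×10⁸)^(1/4).

T ≈ 135 K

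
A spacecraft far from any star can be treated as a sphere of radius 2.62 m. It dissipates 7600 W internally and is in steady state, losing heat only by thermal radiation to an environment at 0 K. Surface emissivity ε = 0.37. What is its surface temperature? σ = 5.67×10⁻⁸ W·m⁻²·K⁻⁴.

Steady state: internal power = radiated power, P = εσA T⁴.
Radiating area A = 4πr² = 86.26 m².
T⁴ = P/(εσA) = 7600/(0.37·5.67×10⁻⁸·86.26) = 4.200×10⁹ K⁴.
T = (4.200×10⁹)^(1/4).

T ≈ 255 K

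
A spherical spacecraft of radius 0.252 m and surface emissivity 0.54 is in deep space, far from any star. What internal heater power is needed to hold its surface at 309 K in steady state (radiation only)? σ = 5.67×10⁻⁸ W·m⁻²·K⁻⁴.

P ≈ 223 W

P = εσ·4πr²·T⁴.
4πr² = 0.7980 m²; T⁴ = 9.117×10⁹ K⁴.
P = 0.54·5.67×10⁻⁸·0.7980·9.117×10⁹.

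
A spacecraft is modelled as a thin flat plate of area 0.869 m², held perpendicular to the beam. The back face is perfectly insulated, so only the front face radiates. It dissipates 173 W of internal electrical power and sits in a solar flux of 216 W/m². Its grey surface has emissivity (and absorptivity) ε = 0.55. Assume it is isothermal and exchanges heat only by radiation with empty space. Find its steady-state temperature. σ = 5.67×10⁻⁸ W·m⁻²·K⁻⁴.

T ≈ 318 K

At steady state, absorbed solar power + internal power = radiated power.
Absorbed: α·S·A_cross = 0.55·216·0.8690 = 103.2 W (cross-section A).
Total input = 103.2 + 173 = 276.2 W.
Radiated: εσ·A_surf·T⁴ with A_surf = A = 0.8690 m².
T⁴ = 276.2/(0.55·5.67×10⁻⁸·0.8690) = 1.019×10¹⁰ K⁴.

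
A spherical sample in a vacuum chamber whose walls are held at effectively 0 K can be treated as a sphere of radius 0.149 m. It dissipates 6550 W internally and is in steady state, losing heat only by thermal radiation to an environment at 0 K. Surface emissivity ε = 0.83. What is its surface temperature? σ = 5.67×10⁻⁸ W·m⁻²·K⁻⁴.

Steady state: internal power = radiated power, P = εσA T⁴.
Radiating area A = 4πr² = 0.2790 m².
T⁴ = P/(εσA) = 6550/(0.83·5.67×10⁻⁸·0.2790) = 4.989×10¹¹ K⁴.
T = (4.989×10¹¹)^(1/4).

T ≈ 840 K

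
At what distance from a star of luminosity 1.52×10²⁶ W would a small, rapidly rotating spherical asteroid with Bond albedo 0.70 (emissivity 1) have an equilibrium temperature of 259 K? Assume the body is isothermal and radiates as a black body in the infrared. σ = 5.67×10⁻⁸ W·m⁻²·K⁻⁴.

d ≈ 5.96×10¹⁰ m

For an isothermal black-emitting sphere, (1−a)S·πr² = σ·4πr²·T⁴ ⇒ S = 4σT⁴/(1−a).
S = 4·5.67×10⁻⁸·(259)⁴/0.300 = 3402 W/m².
Flux falls as S = L/(4πd²), so d = √(L/(4πS)) = √(1.52×10²⁶/(4π·3402)).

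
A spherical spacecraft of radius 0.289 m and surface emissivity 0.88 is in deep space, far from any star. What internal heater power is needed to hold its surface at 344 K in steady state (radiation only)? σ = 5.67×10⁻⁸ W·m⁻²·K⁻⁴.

P = εσ·4πr²·T⁴.
4πr² = 1.050 m²; T⁴ = 1.400×10¹⁰ K⁴.
P = 0.88·5.67×10⁻⁸·1.050·1.400×10¹⁰.

P ≈ 733 W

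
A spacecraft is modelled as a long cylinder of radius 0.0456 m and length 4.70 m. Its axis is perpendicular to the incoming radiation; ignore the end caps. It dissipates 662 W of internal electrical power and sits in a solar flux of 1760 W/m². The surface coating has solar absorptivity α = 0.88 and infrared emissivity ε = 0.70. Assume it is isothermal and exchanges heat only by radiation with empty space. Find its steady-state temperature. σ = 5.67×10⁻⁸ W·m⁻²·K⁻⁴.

At steady state, absorbed solar power + internal power = radiated power.
Absorbed: α·S·A_cross = 0.88·1760·0.4286 = 663.9 W (cross-section 2rL).
Total input = 663.9 + 662 = 1326 W.
Radiated: εσ·A_surf·T⁴ with A_surf = 2πrL = 1.347 m².
T⁴ = 1326/(0.70·5.67×10⁻⁸·1.347) = 2.481×10¹⁰ K⁴.

T ≈ 397 K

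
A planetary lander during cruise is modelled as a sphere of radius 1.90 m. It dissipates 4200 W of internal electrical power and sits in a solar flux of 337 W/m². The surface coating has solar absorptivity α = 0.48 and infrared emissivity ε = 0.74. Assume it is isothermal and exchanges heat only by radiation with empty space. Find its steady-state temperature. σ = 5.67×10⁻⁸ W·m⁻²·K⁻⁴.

T ≈ 237 K

At steady state, absorbed solar power + internal power = radiated power.
Absorbed: α·S·A_cross = 0.48·337·11.34 = 1835 W (cross-section πr²).
Total input = 1835 + 4200 = 6035 W.
Radiated: εσ·A_surf·T⁴ with A_surf = 4πr² = 45.36 m².
T⁴ = 6035/(0.74·5.67×10⁻⁸·45.36) = 3.170×10⁹ K⁴.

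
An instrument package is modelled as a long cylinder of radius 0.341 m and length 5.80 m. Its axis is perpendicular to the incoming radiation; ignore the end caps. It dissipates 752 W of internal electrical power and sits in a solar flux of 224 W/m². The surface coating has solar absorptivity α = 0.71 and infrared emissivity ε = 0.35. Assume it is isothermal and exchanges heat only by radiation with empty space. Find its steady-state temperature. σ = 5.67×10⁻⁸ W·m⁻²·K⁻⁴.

At steady state, absorbed solar power + internal power = radiated power.
Absorbed: α·S·A_cross = 0.71·224·3.956 = 629.1 W (cross-section 2rL).
Total input = 629.1 + 752 = 1381 W.
Radiated: εσ·A_surf·T⁴ with A_surf = 2πrL = 12.43 m².
T⁴ = 1381/(0.35·5.67×10⁻⁸·12.43) = 5.600×10⁹ K⁴.

T ≈ 274 K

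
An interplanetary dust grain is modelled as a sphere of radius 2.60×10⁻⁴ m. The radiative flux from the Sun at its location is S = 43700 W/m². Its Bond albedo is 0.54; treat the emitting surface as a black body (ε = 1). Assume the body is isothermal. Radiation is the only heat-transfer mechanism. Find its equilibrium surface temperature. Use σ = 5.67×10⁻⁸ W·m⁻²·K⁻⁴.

At equilibrium, absorbed power = emitted power.
Absorbing cross-section = πr² = 2.124×10⁻⁷ m²; emitting surface = 4πr² = 8.495×10⁻⁷ m² (ratio 4).
(1−a)S·A_cross = εσ·A_surf·T⁴  ⇒  T⁴ = (1−a)S/(4σ).
T⁴ = 0.460·43700/(4·5.67×10⁻⁸) = 8.863×10¹⁰ K⁴.
T = (8.863×10¹⁰)^(1/4).

T ≈ 546 K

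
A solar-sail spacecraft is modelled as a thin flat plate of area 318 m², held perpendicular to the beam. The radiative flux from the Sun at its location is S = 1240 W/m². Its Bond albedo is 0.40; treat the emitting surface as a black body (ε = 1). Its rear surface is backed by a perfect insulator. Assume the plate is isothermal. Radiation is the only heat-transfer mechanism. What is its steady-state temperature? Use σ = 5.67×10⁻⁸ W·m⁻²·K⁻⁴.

T ≈ 338 K

At equilibrium, absorbed power = emitted power.
Absorbing cross-section = A = 318.0 m²; emitting surface = A = 318.0 m² (ratio 1).
(1−a)S·A_cross = εσ·A_surf·T⁴  ⇒  T⁴ = (1−a)S/(1σ).
T⁴ = 0.600·1240/(1·5.67×10⁻⁸) = 1.312×10¹⁰ K⁴.
T = (1.312×10¹⁰)^(1/4).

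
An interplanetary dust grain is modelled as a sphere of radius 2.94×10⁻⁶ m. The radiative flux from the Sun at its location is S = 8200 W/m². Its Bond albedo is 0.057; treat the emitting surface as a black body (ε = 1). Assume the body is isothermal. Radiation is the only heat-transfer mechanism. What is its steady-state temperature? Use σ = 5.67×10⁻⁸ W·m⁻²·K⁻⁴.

T ≈ 430 K

At equilibrium, absorbed power = emitted power.
Absorbing cross-section = πr² = 2.715×10⁻¹¹ m²; emitting surface = 4πr² = 1.086×10⁻¹⁰ m² (ratio 4).
(1−a)S·A_cross = εσ·A_surf·T⁴  ⇒  T⁴ = (1−a)S/(4σ).
T⁴ = 0.943·8200/(4·5.67×10⁻⁸) = 3.409×10¹⁰ K⁴.
T = (3.409×10¹⁰)^(1/4).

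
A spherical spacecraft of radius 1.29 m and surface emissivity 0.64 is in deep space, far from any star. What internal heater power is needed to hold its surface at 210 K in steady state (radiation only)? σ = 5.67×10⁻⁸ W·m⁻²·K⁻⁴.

P ≈ 1480 W

P = εσ·4πr²·T⁴.
4πr² = 20.91 m²; T⁴ = 1.945×10⁹ K⁴.
P = 0.64·5.67×10⁻⁸·20.91·1.945×10⁹.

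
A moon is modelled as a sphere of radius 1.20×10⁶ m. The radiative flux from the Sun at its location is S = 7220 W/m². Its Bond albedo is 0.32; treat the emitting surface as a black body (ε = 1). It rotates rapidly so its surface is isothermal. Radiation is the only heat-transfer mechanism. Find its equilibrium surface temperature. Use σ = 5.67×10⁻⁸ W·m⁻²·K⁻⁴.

T ≈ 384 K

At equilibrium, absorbed power = emitted power.
Absorbing cross-section = πr² = 4.524×10¹² m²; emitting surface = 4πr² = 1.810×10¹³ m² (ratio 4).
(1−a)S·A_cross = εσ·A_surf·T⁴  ⇒  T⁴ = (1−a)S/(4σ).
T⁴ = 0.680·7220/(4·5.67×10⁻⁸) = 2.165×10¹⁰ K⁴.
T = (2.165×10¹⁰)^(1/4).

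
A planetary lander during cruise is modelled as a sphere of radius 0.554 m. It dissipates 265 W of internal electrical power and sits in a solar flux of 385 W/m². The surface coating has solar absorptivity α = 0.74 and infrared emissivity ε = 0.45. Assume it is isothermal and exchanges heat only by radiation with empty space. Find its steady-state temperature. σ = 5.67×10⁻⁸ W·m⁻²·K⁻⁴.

T ≈ 272 K

At steady state, absorbed solar power + internal power = radiated power.
Absorbed: α·S·A_cross = 0.74·385·0.9642 = 274.7 W (cross-section πr²).
Total input = 274.7 + 265 = 539.7 W.
Radiated: εσ·A_surf·T⁴ with A_surf = 4πr² = 3.857 m².
T⁴ = 539.7/(0.45·5.67×10⁻⁸·3.857) = 5.484×10⁹ K⁴.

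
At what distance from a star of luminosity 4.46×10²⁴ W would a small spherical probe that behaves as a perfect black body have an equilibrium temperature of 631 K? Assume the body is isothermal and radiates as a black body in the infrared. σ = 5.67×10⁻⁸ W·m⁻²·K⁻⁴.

d ≈ 3.14×10⁹ m

For an isothermal black-emitting sphere, (1−a)S·πr² = σ·4πr²·T⁴ ⇒ S = 4σT⁴/(1−a).
S = 4·5.67×10⁻⁸·(631)⁴/1.00 = 35960 W/m².
Flux falls as S = L/(4πd²), so d = √(L/(4πS)) = √(4.46×10²⁴/(4π·35960)).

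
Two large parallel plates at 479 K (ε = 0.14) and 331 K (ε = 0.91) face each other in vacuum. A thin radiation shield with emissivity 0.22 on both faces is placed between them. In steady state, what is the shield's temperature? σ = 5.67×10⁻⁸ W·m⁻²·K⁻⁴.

T_s ≈ 395 K

In steady state the net flux on the hot side equals that on the cold side.
σ(T₁⁴−T_s⁴)/D₁ = σ(T_s⁴−T₂⁴)/D₂, with D₁ = 1/ε₁+1/ε_s−1 = 10.69, D₂ = 1/ε_s+1/ε₂−1 = 4.644.
Solve for T_s⁴: T_s⁴ = (D₂·T₁⁴ + D₁·T₂⁴)/(D₁+D₂) = 2.431×10¹⁰ K⁴.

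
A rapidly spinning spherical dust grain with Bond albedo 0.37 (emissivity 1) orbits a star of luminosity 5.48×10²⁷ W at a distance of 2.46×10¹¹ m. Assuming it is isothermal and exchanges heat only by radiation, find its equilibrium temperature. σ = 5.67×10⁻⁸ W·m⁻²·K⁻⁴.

T ≈ 376 K

First find the stellar flux at distance d: S = L/(4πd²) = 5.48×10²⁷/(4π·(2.46×10¹¹)²) = 7206 W/m².
For an isothermal sphere, absorbed (1−a)S·πr² = emitted σ·4πr²·T⁴, so T⁴ = (1−a)S/(4σ).
T⁴ = 0.630·7206/(4·5.67×10⁻⁸) = 2.002×10¹⁰ K⁴.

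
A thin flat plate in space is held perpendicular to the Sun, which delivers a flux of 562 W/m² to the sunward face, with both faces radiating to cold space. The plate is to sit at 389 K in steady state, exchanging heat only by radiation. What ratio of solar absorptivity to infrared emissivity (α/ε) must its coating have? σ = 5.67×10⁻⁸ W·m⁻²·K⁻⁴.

α/ε ≈ 4.62

Balance: αS·A = εσ·2A·T⁴ ⇒ α/ε = 2σT⁴/S.
α/ε = 2·5.67×10⁻⁸·(389)⁴/562 = 2·5.67×10⁻⁸·2.290×10¹⁰/562.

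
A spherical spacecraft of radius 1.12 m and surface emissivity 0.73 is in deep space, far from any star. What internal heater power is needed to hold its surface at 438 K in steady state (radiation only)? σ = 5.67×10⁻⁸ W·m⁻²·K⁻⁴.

P = εσ·4πr²·T⁴.
4πr² = 15.76 m²; T⁴ = 3.680×10¹⁰ K⁴.
P = 0.73·5.67×10⁻⁸·15.76·3.680×10¹⁰.

P ≈ 24000 W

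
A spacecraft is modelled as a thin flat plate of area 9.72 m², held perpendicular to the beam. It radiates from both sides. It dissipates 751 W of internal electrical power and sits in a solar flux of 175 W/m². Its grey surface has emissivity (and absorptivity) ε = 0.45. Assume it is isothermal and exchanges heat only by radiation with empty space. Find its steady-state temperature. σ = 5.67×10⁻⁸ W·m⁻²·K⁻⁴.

T ≈ 235 K

At steady state, absorbed solar power + internal power = radiated power.
Absorbed: α·S·A_cross = 0.45·175·9.720 = 765.5 W (cross-section A).
Total input = 765.5 + 751 = 1516 W.
Radiated: εσ·A_surf·T⁴ with A_surf = 2A = 19.44 m².
T⁴ = 1516/(0.45·5.67×10⁻⁸·19.44) = 3.057×10⁹ K⁴.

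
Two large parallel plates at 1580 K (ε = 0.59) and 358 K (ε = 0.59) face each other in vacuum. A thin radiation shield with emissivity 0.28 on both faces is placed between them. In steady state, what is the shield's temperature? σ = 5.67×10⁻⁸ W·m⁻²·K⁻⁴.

T_s ≈ 1330 K

In steady state the net flux on the hot side equals that on the cold side.
σ(T₁⁴−T_s⁴)/D₁ = σ(T_s⁴−T₂⁴)/D₂, with D₁ = 1/ε₁+1/ε_s−1 = 4.266, D₂ = 1/ε_s+1/ε₂−1 = 4.266.
Solve for T_s⁴: T_s⁴ = (D₂·T₁⁴ + D₁·T₂⁴)/(D₁+D₂) = 3.124×10¹² K⁴.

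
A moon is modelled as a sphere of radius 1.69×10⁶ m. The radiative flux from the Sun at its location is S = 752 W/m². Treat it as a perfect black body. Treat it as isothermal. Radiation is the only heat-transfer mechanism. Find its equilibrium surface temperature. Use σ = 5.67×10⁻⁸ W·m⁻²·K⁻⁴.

At equilibrium, absorbed power = emitted power.
Absorbing cross-section = πr² = 8.973×10¹² m²; emitting surface = 4πr² = 3.589×10¹³ m² (ratio 4).
S·A_cross = εσ·A_surf·T⁴  ⇒  T⁴ = S/(4σ).
T⁴ = 1.00·752/(4·5.67×10⁻⁸) = 3.316×10⁹ K⁴.
T = (3.316×10⁹)^(1/4).

T ≈ 240 K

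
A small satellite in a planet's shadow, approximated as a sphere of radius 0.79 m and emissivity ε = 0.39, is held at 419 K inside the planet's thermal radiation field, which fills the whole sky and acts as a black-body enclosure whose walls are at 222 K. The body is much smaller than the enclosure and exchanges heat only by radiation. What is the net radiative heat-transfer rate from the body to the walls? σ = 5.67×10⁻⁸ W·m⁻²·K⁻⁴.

For a small grey body in a large enclosure: P_net = εσA(T_body⁴ − T_wall⁴).
A = 4πr² = 7.843 m²; T_body⁴ − T_wall⁴ = 3.082×10¹⁰ − 2.429×10⁹ = 2.839×10¹⁰ K⁴.
|P_net| = 0.39·5.67×10⁻⁸·7.843·2.839×10¹⁰.

P_net ≈ 4920 W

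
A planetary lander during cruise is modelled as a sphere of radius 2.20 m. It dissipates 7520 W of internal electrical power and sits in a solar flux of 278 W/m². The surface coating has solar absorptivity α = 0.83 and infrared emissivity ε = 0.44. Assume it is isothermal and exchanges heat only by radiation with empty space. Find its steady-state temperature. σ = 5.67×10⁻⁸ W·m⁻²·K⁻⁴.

T ≈ 292 K

At steady state, absorbed solar power + internal power = radiated power.
Absorbed: α·S·A_cross = 0.83·278·15.21 = 3508 W (cross-section πr²).
Total input = 3508 + 7520 = 11030 W.
Radiated: εσ·A_surf·T⁴ with A_surf = 4πr² = 60.82 m².
T⁴ = 11030/(0.44·5.67×10⁻⁸·60.82) = 7.268×10⁹ K⁴.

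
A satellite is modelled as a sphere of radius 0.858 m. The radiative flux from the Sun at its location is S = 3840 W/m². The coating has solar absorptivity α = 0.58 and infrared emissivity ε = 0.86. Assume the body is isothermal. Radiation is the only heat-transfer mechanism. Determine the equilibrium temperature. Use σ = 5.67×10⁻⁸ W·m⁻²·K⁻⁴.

At equilibrium, absorbed power = emitted power.
Absorbing cross-section = πr² = 2.313 m²; emitting surface = 4πr² = 9.251 m² (ratio 4).
αS·A_cross = εσ·A_surf·T⁴  ⇒  T⁴ = αS/(ε·4σ).
T⁴ = 0.580·3840/(0.86·4·5.67×10⁻⁸) = 1.142×10¹⁰ K⁴.
T = (1.142×10¹⁰)^(1/4).

T ≈ 327 K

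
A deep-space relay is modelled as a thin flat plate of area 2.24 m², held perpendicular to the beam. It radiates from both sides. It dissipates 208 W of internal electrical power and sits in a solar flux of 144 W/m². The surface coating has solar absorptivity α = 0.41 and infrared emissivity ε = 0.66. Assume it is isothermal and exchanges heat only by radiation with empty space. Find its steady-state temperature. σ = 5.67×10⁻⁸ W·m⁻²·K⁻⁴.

At steady state, absorbed solar power + internal power = radiated power.
Absorbed: α·S·A_cross = 0.41·144·2.240 = 132.2 W (cross-section A).
Total input = 132.2 + 208 = 340.2 W.
Radiated: εσ·A_surf·T⁴ with A_surf = 2A = 4.480 m².
T⁴ = 340.2/(0.66·5.67×10⁻⁸·4.480) = 2.030×10⁹ K⁴.

T ≈ 212 K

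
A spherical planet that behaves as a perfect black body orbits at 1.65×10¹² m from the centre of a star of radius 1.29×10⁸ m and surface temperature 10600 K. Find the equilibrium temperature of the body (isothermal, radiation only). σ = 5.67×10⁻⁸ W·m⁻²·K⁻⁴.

The star's surface emits σT_*⁴; at distance d the flux is S = σT_*⁴(R_*/d)².
S = 5.67×10⁻⁸·(10600)⁴·(1.29×10⁸/1.65×10¹²)² = 4.375 W/m².
For an isothermal sphere T⁴ = (1−a)S/(4σ) = 1.929×10⁷ K⁴.

T ≈ 66.3 K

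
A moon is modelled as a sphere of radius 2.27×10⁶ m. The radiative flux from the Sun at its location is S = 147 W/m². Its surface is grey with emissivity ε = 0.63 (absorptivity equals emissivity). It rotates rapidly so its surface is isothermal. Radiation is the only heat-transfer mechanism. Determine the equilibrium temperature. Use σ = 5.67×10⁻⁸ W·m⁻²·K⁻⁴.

T ≈ 160 K

At equilibrium, absorbed power = emitted power.
Absorbing cross-section = πr² = 1.619×10¹³ m²; emitting surface = 4πr² = 6.475×10¹³ m² (ratio 4).
εS·A_cross = εσ·A_surf·T⁴  ⇒  T⁴ = S/(4σ)   (ε cancels).
T⁴ = 147/(4·5.67×10⁻⁸) = 6.481×10⁸ K⁴.
T = (6.481×10⁸)^(1/4).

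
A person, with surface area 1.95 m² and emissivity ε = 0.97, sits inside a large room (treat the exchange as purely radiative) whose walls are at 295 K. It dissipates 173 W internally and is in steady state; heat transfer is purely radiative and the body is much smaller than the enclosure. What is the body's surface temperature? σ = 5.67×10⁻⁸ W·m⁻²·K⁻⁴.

T ≈ 310 K

For a small grey body in a large enclosure, net radiated power = εσA(T⁴ − T_w⁴).
Steady state: P = εσA(T⁴ − T_w⁴) with A = 1.95 m².
T⁴ = P/(εσA) + T_w⁴ = 173/(0.97·5.67×10⁻⁸·1.950) + (295)⁴
    = 1.613×10⁹ + 7.573×10⁹ = 9.186×10⁹ K⁴.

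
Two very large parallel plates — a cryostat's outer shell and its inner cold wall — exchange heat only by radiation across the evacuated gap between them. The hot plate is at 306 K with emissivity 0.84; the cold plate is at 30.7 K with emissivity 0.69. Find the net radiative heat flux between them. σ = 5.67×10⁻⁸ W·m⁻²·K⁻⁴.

For two infinite grey parallel plates, q = σ(T₁⁴ − T₂⁴)/(1/ε₁ + 1/ε₂ − 1).
T₁⁴ − T₂⁴ = 8.768×10⁹ − 8.883×10⁵ = 8.767×10⁹ K⁴.
1/ε₁ + 1/ε₂ − 1 = 1.190 + 1.449 − 1 = 1.640.
q = 5.67×10⁻⁸ × 8.767×10⁹ / 1.640.

q ≈ 303 W/m²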